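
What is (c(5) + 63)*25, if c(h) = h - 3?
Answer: 1625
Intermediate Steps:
c(h) = -3 + h
(c(5) + 63)*25 = ((-3 + 5) + 63)*25 = (2 + 63)*25 = 65*25 = 1625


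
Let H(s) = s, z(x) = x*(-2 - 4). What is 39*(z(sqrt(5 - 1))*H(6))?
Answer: -2808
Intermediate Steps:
z(x) = -6*x (z(x) = x*(-6) = -6*x)
39*(z(sqrt(5 - 1))*H(6)) = 39*(-6*sqrt(5 - 1)*6) = 39*(-6*sqrt(4)*6) = 39*(-6*2*6) = 39*(-12*6) = 39*(-72) = -2808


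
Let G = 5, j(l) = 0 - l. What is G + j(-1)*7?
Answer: 12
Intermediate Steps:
j(l) = -l
G + j(-1)*7 = 5 - 1*(-1)*7 = 5 + 1*7 = 5 + 7 = 12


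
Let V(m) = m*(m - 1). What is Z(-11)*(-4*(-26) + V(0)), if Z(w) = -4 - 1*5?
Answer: -936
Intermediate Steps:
V(m) = m*(-1 + m)
Z(w) = -9 (Z(w) = -4 - 5 = -9)
Z(-11)*(-4*(-26) + V(0)) = -9*(-4*(-26) + 0*(-1 + 0)) = -9*(104 + 0*(-1)) = -9*(104 + 0) = -9*104 = -936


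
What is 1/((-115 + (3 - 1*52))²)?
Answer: 1/26896 ≈ 3.7180e-5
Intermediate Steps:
1/((-115 + (3 - 1*52))²) = 1/((-115 + (3 - 52))²) = 1/((-115 - 49)²) = 1/((-164)²) = 1/26896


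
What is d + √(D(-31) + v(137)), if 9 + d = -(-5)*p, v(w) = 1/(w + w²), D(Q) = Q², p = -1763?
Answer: -8824 + √343496818302/18906 ≈ -8793.0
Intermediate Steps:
d = -8824 (d = -9 - (-5)*(-1763) = -9 - 1*8815 = -9 - 8815 = -8824)
d + √(D(-31) + v(137)) = -8824 + √((-31)² + 1/(137*(1 + 137))) = -8824 + √(961 + (1/137)/138) = -8824 + √(961 + (1/137)*(1/138)) = -8824 + √(961 + 1/18906) = -8824 + √(18168667/18906) = -8824 + √343496818302/18906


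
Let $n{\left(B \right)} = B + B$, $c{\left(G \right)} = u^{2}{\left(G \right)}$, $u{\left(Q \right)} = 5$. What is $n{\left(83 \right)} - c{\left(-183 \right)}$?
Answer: $141$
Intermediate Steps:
$c{\left(G \right)} = 25$ ($c{\left(G \right)} = 5^{2} = 25$)
$n{\left(B \right)} = 2 B$
$n{\left(83 \right)} - c{\left(-183 \right)} = 2 \cdot 83 - 25 = 166 - 25 = 141$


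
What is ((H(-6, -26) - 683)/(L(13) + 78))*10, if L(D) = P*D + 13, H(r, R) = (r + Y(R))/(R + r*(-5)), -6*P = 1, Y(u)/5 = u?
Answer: -43020/533 ≈ -80.713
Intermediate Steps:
Y(u) = 5*u
P = -⅙ (P = -⅙*1 = -⅙ ≈ -0.16667)
H(r, R) = (r + 5*R)/(R - 5*r) (H(r, R) = (r + 5*R)/(R + r*(-5)) = (r + 5*R)/(R - 5*r))
L(D) = 13 - D/6 (L(D) = -D/6 + 13 = 13 - D/6)
((H(-6, -26) - 683)/(L(13) + 78))*10 = (((-6 + 5*(-26))/(-26 - 5*(-6)) - 683)/((13 - ⅙*13) + 78))*10 = (((-6 - 130)/(-26 + 30) - 683)/((13 - 13/6) + 78))*10 = ((-136/4 - 683)/(65/6 + 78))*10 = (((¼)*(-136) - 683)/(533/6))*10 = ((-34 - 683)*(6/533))*10 = -717*6/533*10 = -4302/533*10 = -43020/533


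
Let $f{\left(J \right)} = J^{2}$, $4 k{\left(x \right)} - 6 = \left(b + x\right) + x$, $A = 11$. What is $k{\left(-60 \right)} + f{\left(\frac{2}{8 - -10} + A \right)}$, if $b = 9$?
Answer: $\frac{31495}{324} \approx 97.207$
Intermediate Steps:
$k{\left(x \right)} = \frac{15}{4} + \frac{x}{2}$ ($k{\left(x \right)} = \frac{3}{2} + \frac{\left(9 + x\right) + x}{4} = \frac{3}{2} + \frac{9 + 2 x}{4} = \frac{3}{2} + \left(\frac{9}{4} + \frac{x}{2}\right) = \frac{15}{4} + \frac{x}{2}$)
$k{\left(-60 \right)} + f{\left(\frac{2}{8 - -10} + A \right)} = \left(\frac{15}{4} + \frac{1}{2} \left(-60\right)\right) + \left(\frac{2}{8 - -10} + 11\right)^{2} = \left(\frac{15}{4} - 30\right) + \left(\frac{2}{8 + 10} + 11\right)^{2} = - \frac{105}{4} + \left(\frac{2}{18} + 11\right)^{2} = - \frac{105}{4} + \left(2 \cdot \frac{1}{18} + 11\right)^{2} = - \frac{105}{4} + \left(\frac{1}{9} + 11\right)^{2} = - \frac{105}{4} + \left(\frac{100}{9}\right)^{2} = - \frac{105}{4} + \frac{10000}{81} = \frac{31495}{324}$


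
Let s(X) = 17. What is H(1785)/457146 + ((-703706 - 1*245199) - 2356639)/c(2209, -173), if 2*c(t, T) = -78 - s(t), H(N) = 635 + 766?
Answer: 53021623999/761910 ≈ 69590.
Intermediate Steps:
H(N) = 1401
c(t, T) = -95/2 (c(t, T) = (-78 - 1*17)/2 = (-78 - 17)/2 = (½)*(-95) = -95/2)
H(1785)/457146 + ((-703706 - 1*245199) - 2356639)/c(2209, -173) = 1401/457146 + ((-703706 - 1*245199) - 2356639)/(-95/2) = 1401*(1/457146) + ((-703706 - 245199) - 2356639)*(-2/95) = 467/152382 + (-948905 - 2356639)*(-2/95) = 467/152382 - 3305544*(-2/95) = 467/152382 + 347952/5 = 53021623999/761910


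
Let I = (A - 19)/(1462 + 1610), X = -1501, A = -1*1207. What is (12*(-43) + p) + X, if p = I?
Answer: -3098725/1536 ≈ -2017.4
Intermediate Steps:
A = -1207
I = -613/1536 (I = (-1207 - 19)/(1462 + 1610) = -1226/3072 = -1226*1/3072 = -613/1536 ≈ -0.39909)
p = -613/1536 ≈ -0.39909
(12*(-43) + p) + X = (12*(-43) - 613/1536) - 1501 = (-516 - 613/1536) - 1501 = -793189/1536 - 1501 = -3098725/1536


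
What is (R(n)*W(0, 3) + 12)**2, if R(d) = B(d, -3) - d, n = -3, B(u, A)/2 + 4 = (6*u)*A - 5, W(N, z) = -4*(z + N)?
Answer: 1218816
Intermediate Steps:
W(N, z) = -4*N - 4*z (W(N, z) = -4*(N + z) = -4*N - 4*z)
B(u, A) = -18 + 12*A*u (B(u, A) = -8 + 2*((6*u)*A - 5) = -8 + 2*(6*A*u - 5) = -8 + 2*(-5 + 6*A*u) = -8 + (-10 + 12*A*u) = -18 + 12*A*u)
R(d) = -18 - 37*d (R(d) = (-18 + 12*(-3)*d) - d = (-18 - 36*d) - d = -18 - 37*d)
(R(n)*W(0, 3) + 12)**2 = ((-18 - 37*(-3))*(-4*0 - 4*3) + 12)**2 = ((-18 + 111)*(0 - 12) + 12)**2 = (93*(-12) + 12)**2 = (-1116 + 12)**2 = (-1104)**2 = 1218816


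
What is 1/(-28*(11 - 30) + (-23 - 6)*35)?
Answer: -1/483 ≈ -0.0020704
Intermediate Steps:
1/(-28*(11 - 30) + (-23 - 6)*35) = 1/(-28*(-19) - 29*35) = 1/(532 - 1015) = 1/(-483) = -1/483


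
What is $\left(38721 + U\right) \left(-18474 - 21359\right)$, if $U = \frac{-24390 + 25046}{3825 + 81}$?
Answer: $- \frac{3012268692353}{1953} \approx -1.5424 \cdot 10^{9}$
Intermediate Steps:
$U = \frac{328}{1953}$ ($U = \frac{656}{3906} = 656 \cdot \frac{1}{3906} = \frac{328}{1953} \approx 0.16795$)
$\left(38721 + U\right) \left(-18474 - 21359\right) = \left(38721 + \frac{328}{1953}\right) \left(-18474 - 21359\right) = \frac{75622441}{1953} \left(-39833\right) = - \frac{3012268692353}{1953}$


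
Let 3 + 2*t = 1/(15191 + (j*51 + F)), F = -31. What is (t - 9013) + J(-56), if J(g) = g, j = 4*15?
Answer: -330529019/36440 ≈ -9070.5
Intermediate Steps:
j = 60
t = -54659/36440 (t = -3/2 + 1/(2*(15191 + (60*51 - 31))) = -3/2 + 1/(2*(15191 + (3060 - 31))) = -3/2 + 1/(2*(15191 + 3029)) = -3/2 + (½)/18220 = -3/2 + (½)*(1/18220) = -3/2 + 1/36440 = -54659/36440 ≈ -1.5000)
(t - 9013) + J(-56) = (-54659/36440 - 9013) - 56 = -328488379/36440 - 56 = -330529019/36440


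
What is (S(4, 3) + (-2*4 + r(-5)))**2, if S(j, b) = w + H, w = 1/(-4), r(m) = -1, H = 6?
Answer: 169/16 ≈ 10.563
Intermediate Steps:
w = -1/4 ≈ -0.25000
S(j, b) = 23/4 (S(j, b) = -1/4 + 6 = 23/4)
(S(4, 3) + (-2*4 + r(-5)))**2 = (23/4 + (-2*4 - 1))**2 = (23/4 + (-8 - 1))**2 = (23/4 - 9)**2 = (-13/4)**2 = 169/16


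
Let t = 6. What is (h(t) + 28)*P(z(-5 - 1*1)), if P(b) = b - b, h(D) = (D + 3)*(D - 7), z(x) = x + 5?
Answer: 0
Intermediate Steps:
z(x) = 5 + x
h(D) = (-7 + D)*(3 + D) (h(D) = (3 + D)*(-7 + D) = (-7 + D)*(3 + D))
P(b) = 0
(h(t) + 28)*P(z(-5 - 1*1)) = ((-21 + 6² - 4*6) + 28)*0 = ((-21 + 36 - 24) + 28)*0 = (-9 + 28)*0 = 19*0 = 0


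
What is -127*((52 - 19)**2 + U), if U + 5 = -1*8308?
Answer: 917448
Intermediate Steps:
U = -8313 (U = -5 - 1*8308 = -5 - 8308 = -8313)
-127*((52 - 19)**2 + U) = -127*((52 - 19)**2 - 8313) = -127*(33**2 - 8313) = -127*(1089 - 8313) = -127*(-7224) = 917448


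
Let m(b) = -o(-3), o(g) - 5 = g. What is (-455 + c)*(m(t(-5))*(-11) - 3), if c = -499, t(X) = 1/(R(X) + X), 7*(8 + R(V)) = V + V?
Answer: -18126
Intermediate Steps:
R(V) = -8 + 2*V/7 (R(V) = -8 + (V + V)/7 = -8 + (2*V)/7 = -8 + 2*V/7)
o(g) = 5 + g
t(X) = 1/(-8 + 9*X/7) (t(X) = 1/((-8 + 2*X/7) + X) = 1/(-8 + 9*X/7))
m(b) = -2 (m(b) = -(5 - 3) = -1*2 = -2)
(-455 + c)*(m(t(-5))*(-11) - 3) = (-455 - 499)*(-2*(-11) - 3) = -954*(22 - 3) = -954*19 = -18126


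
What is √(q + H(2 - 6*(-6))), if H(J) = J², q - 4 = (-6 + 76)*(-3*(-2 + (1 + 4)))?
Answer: √818 ≈ 28.601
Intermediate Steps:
q = -626 (q = 4 + (-6 + 76)*(-3*(-2 + (1 + 4))) = 4 + 70*(-3*(-2 + 5)) = 4 + 70*(-3*3) = 4 + 70*(-9) = 4 - 630 = -626)
√(q + H(2 - 6*(-6))) = √(-626 + (2 - 6*(-6))²) = √(-626 + (2 + 36)²) = √(-626 + 38²) = √(-626 + 1444) = √818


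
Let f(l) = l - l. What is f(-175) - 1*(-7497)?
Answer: 7497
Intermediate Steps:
f(l) = 0
f(-175) - 1*(-7497) = 0 - 1*(-7497) = 0 + 7497 = 7497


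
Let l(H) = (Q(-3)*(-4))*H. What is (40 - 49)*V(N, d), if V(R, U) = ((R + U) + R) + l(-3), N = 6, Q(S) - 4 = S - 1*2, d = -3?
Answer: 27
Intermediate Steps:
Q(S) = 2 + S (Q(S) = 4 + (S - 1*2) = 4 + (S - 2) = 4 + (-2 + S) = 2 + S)
l(H) = 4*H (l(H) = ((2 - 3)*(-4))*H = (-1*(-4))*H = 4*H)
V(R, U) = -12 + U + 2*R (V(R, U) = ((R + U) + R) + 4*(-3) = (U + 2*R) - 12 = -12 + U + 2*R)
(40 - 49)*V(N, d) = (40 - 49)*(-12 - 3 + 2*6) = -9*(-12 - 3 + 12) = -9*(-3) = 27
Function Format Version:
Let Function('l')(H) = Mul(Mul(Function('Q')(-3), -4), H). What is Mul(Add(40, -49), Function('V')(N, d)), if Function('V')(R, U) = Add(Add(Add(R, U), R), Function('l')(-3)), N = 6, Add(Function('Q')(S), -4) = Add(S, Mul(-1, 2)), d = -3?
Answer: 27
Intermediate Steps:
Function('Q')(S) = Add(2, S) (Function('Q')(S) = Add(4, Add(S, Mul(-1, 2))) = Add(4, Add(S, -2)) = Add(4, Add(-2, S)) = Add(2, S))
Function('l')(H) = Mul(4, H) (Function('l')(H) = Mul(Mul(Add(2, -3), -4), H) = Mul(Mul(-1, -4), H) = Mul(4, H))
Function('V')(R, U) = Add(-12, U, Mul(2, R)) (Function('V')(R, U) = Add(Add(Add(R, U), R), Mul(4, -3)) = Add(Add(U, Mul(2, R)), -12) = Add(-12, U, Mul(2, R)))
Mul(Add(40, -49), Function('V')(N, d)) = Mul(Add(40, -49), Add(-12, -3, Mul(2, 6))) = Mul(-9, Add(-12, -3, 12)) = Mul(-9, -3) = 27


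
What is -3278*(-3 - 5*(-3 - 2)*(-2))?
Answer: 173734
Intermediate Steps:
-3278*(-3 - 5*(-3 - 2)*(-2)) = -3278*(-3 - (-25)*(-2)) = -3278*(-3 - 5*10) = -3278*(-3 - 50) = -3278*(-53) = 173734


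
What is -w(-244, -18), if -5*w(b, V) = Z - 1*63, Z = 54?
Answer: -9/5 ≈ -1.8000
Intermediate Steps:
w(b, V) = 9/5 (w(b, V) = -(54 - 1*63)/5 = -(54 - 63)/5 = -⅕*(-9) = 9/5)
-w(-244, -18) = -1*9/5 = -9/5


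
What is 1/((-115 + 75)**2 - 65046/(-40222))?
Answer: 20111/32210123 ≈ 0.00062437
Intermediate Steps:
1/((-115 + 75)**2 - 65046/(-40222)) = 1/((-40)**2 - 65046*(-1/40222)) = 1/(1600 + 32523/20111) = 1/(32210123/20111) = 20111/32210123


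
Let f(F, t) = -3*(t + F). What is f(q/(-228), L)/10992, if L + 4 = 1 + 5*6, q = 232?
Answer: -1481/208848 ≈ -0.0070913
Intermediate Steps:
L = 27 (L = -4 + (1 + 5*6) = -4 + (1 + 30) = -4 + 31 = 27)
f(F, t) = -3*F - 3*t (f(F, t) = -3*(F + t) = -3*F - 3*t)
f(q/(-228), L)/10992 = (-696/(-228) - 3*27)/10992 = (-696*(-1)/228 - 81)*(1/10992) = (-3*(-58/57) - 81)*(1/10992) = (58/19 - 81)*(1/10992) = -1481/19*1/10992 = -1481/208848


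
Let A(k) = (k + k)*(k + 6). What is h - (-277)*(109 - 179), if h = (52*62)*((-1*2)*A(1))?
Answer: -109662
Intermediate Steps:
A(k) = 2*k*(6 + k) (A(k) = (2*k)*(6 + k) = 2*k*(6 + k))
h = -90272 (h = (52*62)*((-1*2)*(2*1*(6 + 1))) = 3224*(-4*7) = 3224*(-2*14) = 3224*(-28) = -90272)
h - (-277)*(109 - 179) = -90272 - (-277)*(109 - 179) = -90272 - (-277)*(-70) = -90272 - 1*19390 = -90272 - 19390 = -109662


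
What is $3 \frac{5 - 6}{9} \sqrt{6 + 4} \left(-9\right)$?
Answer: $3 \sqrt{10} \approx 9.4868$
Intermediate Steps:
$3 \frac{5 - 6}{9} \sqrt{6 + 4} \left(-9\right) = 3 \left(5 - 6\right) \frac{1}{9} \sqrt{10} \left(-9\right) = 3 \left(\left(-1\right) \frac{1}{9}\right) \sqrt{10} \left(-9\right) = 3 \left(- \frac{1}{9}\right) \sqrt{10} \left(-9\right) = - \frac{\sqrt{10}}{3} \left(-9\right) = 3 \sqrt{10}$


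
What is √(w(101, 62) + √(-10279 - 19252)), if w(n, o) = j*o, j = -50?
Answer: √(-3100 + I*√29531) ≈ 1.5426 + 55.699*I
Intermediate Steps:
w(n, o) = -50*o
√(w(101, 62) + √(-10279 - 19252)) = √(-50*62 + √(-10279 - 19252)) = √(-3100 + √(-29531)) = √(-3100 + I*√29531)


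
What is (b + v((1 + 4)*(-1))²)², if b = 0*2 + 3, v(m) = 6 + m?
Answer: 16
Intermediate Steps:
b = 3 (b = 0 + 3 = 3)
(b + v((1 + 4)*(-1))²)² = (3 + (6 + (1 + 4)*(-1))²)² = (3 + (6 + 5*(-1))²)² = (3 + (6 - 5)²)² = (3 + 1²)² = (3 + 1)² = 4² = 16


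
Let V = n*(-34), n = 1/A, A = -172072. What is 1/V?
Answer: 86036/17 ≈ 5060.9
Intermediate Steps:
n = -1/172072 (n = 1/(-172072) = -1/172072 ≈ -5.8115e-6)
V = 17/86036 (V = -1/172072*(-34) = 17/86036 ≈ 0.00019759)
1/V = 1/(17/86036) = 86036/17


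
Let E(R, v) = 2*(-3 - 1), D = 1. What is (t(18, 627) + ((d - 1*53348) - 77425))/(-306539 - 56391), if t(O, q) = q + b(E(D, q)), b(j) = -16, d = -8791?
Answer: 138953/362930 ≈ 0.38286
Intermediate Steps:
E(R, v) = -8 (E(R, v) = 2*(-4) = -8)
t(O, q) = -16 + q (t(O, q) = q - 16 = -16 + q)
(t(18, 627) + ((d - 1*53348) - 77425))/(-306539 - 56391) = ((-16 + 627) + ((-8791 - 1*53348) - 77425))/(-306539 - 56391) = (611 + ((-8791 - 53348) - 77425))/(-362930) = (611 + (-62139 - 77425))*(-1/362930) = (611 - 139564)*(-1/362930) = -138953*(-1/362930) = 138953/362930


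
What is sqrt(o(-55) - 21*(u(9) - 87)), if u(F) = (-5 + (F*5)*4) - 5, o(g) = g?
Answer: I*sqrt(1798) ≈ 42.403*I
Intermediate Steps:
u(F) = -10 + 20*F (u(F) = (-5 + (5*F)*4) - 5 = (-5 + 20*F) - 5 = -10 + 20*F)
sqrt(o(-55) - 21*(u(9) - 87)) = sqrt(-55 - 21*((-10 + 20*9) - 87)) = sqrt(-55 - 21*((-10 + 180) - 87)) = sqrt(-55 - 21*(170 - 87)) = sqrt(-55 - 21*83) = sqrt(-55 - 1743) = sqrt(-1798) = I*sqrt(1798)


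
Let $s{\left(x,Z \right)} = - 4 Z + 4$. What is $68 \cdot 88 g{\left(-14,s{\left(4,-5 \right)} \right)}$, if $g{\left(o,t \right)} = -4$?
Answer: $-23936$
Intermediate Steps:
$s{\left(x,Z \right)} = 4 - 4 Z$
$68 \cdot 88 g{\left(-14,s{\left(4,-5 \right)} \right)} = 68 \cdot 88 \left(-4\right) = 5984 \left(-4\right) = -23936$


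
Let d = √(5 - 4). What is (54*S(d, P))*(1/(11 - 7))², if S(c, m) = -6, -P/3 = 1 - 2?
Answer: -81/4 ≈ -20.250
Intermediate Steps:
P = 3 (P = -3*(1 - 2) = -3*(-1) = 3)
d = 1 (d = √1 = 1)
(54*S(d, P))*(1/(11 - 7))² = (54*(-6))*(1/(11 - 7))² = -324*(1/4)² = -324*(¼)² = -324*1/16 = -81/4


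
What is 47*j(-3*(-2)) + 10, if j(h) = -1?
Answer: -37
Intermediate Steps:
47*j(-3*(-2)) + 10 = 47*(-1) + 10 = -47 + 10 = -37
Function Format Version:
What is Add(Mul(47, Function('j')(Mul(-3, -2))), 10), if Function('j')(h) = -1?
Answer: -37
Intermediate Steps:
Add(Mul(47, Function('j')(Mul(-3, -2))), 10) = Add(Mul(47, -1), 10) = Add(-47, 10) = -37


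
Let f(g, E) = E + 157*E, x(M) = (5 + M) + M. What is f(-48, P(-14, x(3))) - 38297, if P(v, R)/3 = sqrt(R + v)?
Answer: -38297 + 474*I*sqrt(3) ≈ -38297.0 + 820.99*I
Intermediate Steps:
x(M) = 5 + 2*M
P(v, R) = 3*sqrt(R + v)
f(g, E) = 158*E
f(-48, P(-14, x(3))) - 38297 = 158*(3*sqrt((5 + 2*3) - 14)) - 38297 = 158*(3*sqrt((5 + 6) - 14)) - 38297 = 158*(3*sqrt(11 - 14)) - 38297 = 158*(3*sqrt(-3)) - 38297 = 158*(3*(I*sqrt(3))) - 38297 = 158*(3*I*sqrt(3)) - 38297 = 474*I*sqrt(3) - 38297 = -38297 + 474*I*sqrt(3)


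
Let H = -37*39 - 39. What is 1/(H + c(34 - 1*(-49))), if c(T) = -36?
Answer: -1/1518 ≈ -0.00065876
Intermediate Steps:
H = -1482 (H = -1443 - 39 = -1482)
1/(H + c(34 - 1*(-49))) = 1/(-1482 - 36) = 1/(-1518) = -1/1518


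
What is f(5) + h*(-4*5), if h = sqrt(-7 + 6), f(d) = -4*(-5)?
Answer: 20 - 20*I ≈ 20.0 - 20.0*I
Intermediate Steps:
f(d) = 20
h = I (h = sqrt(-1) = I ≈ 1.0*I)
f(5) + h*(-4*5) = 20 + I*(-4*5) = 20 + I*(-20) = 20 - 20*I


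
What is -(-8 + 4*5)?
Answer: -12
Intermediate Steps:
-(-8 + 4*5) = -(-8 + 20) = -1*12 = -12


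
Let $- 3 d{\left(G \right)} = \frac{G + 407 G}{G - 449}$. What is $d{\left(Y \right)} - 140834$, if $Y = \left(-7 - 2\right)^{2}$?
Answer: $- \frac{6476987}{46} \approx -1.408 \cdot 10^{5}$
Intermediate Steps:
$Y = 81$ ($Y = \left(-9\right)^{2} = 81$)
$d{\left(G \right)} = - \frac{136 G}{-449 + G}$ ($d{\left(G \right)} = - \frac{\left(G + 407 G\right) \frac{1}{G - 449}}{3} = - \frac{408 G \frac{1}{-449 + G}}{3} = - \frac{136 G}{-449 + G}$)
$d{\left(Y \right)} - 140834 = \left(-136\right) 81 \frac{1}{-449 + 81} - 140834 = \left(-136\right) 81 \frac{1}{-368} - 140834 = \left(-136\right) 81 \left(- \frac{1}{368}\right) - 140834 = \frac{1377}{46} - 140834 = - \frac{6476987}{46}$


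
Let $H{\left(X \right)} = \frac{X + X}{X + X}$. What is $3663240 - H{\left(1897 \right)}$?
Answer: $3663239$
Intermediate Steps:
$H{\left(X \right)} = 1$ ($H{\left(X \right)} = \frac{2 X}{2 X} = 2 X \frac{1}{2 X} = 1$)
$3663240 - H{\left(1897 \right)} = 3663240 - 1 = 3663239$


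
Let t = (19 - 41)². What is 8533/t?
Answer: 8533/484 ≈ 17.630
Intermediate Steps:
t = 484 (t = (-22)² = 484)
8533/t = 8533/484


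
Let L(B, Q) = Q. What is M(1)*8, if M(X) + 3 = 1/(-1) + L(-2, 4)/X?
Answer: 0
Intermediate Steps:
M(X) = -4 + 4/X (M(X) = -3 + (1/(-1) + 4/X) = -3 + (1*(-1) + 4/X) = -3 + (-1 + 4/X) = -4 + 4/X)
M(1)*8 = (-4 + 4/1)*8 = (-4 + 4*1)*8 = (-4 + 4)*8 = 0*8 = 0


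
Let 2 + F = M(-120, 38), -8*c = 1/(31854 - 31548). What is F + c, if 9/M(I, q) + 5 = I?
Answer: -634157/306000 ≈ -2.0724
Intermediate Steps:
M(I, q) = 9/(-5 + I)
c = -1/2448 (c = -1/(8*(31854 - 31548)) = -⅛/306 = -⅛*1/306 = -1/2448 ≈ -0.00040850)
F = -259/125 (F = -2 + 9/(-5 - 120) = -2 + 9/(-125) = -2 + 9*(-1/125) = -2 - 9/125 = -259/125 ≈ -2.0720)
F + c = -259/125 - 1/2448 = -634157/306000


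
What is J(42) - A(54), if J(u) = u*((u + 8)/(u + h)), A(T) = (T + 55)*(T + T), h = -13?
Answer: -339288/29 ≈ -11700.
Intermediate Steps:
A(T) = 2*T*(55 + T) (A(T) = (55 + T)*(2*T) = 2*T*(55 + T))
J(u) = u*(8 + u)/(-13 + u) (J(u) = u*((u + 8)/(u - 13)) = u*((8 + u)/(-13 + u)) = u*(8 + u)/(-13 + u))
J(42) - A(54) = 42*(8 + 42)/(-13 + 42) - 2*54*(55 + 54) = 42*50/29 - 2*54*109 = 42*(1/29)*50 - 1*11772 = 2100/29 - 11772 = -339288/29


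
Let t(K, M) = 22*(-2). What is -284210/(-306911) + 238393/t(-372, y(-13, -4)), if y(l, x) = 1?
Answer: -6650266253/1227644 ≈ -5417.1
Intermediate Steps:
t(K, M) = -44
-284210/(-306911) + 238393/t(-372, y(-13, -4)) = -284210/(-306911) + 238393/(-44) = -284210*(-1/306911) + 238393*(-1/44) = 284210/306911 - 238393/44 = -6650266253/1227644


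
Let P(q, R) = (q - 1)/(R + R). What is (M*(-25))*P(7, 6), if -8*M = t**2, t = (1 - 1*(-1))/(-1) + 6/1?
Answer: 25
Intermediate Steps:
P(q, R) = (-1 + q)/(2*R) (P(q, R) = (-1 + q)/((2*R)) = (-1 + q)*(1/(2*R)) = (-1 + q)/(2*R))
t = 4 (t = (1 + 1)*(-1) + 6*1 = 2*(-1) + 6 = -2 + 6 = 4)
M = -2 (M = -1/8*4**2 = -1/8*16 = -2)
(M*(-25))*P(7, 6) = (-2*(-25))*((1/2)*(-1 + 7)/6) = 50*((1/2)*(1/6)*6) = 50*(1/2) = 25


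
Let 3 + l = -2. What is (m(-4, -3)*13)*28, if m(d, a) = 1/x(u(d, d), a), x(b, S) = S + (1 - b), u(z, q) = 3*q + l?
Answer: 364/15 ≈ 24.267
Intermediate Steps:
l = -5 (l = -3 - 2 = -5)
u(z, q) = -5 + 3*q (u(z, q) = 3*q - 5 = -5 + 3*q)
x(b, S) = 1 + S - b
m(d, a) = 1/(6 + a - 3*d) (m(d, a) = 1/(1 + a - (-5 + 3*d)) = 1/(1 + a + (5 - 3*d)) = 1/(6 + a - 3*d))
(m(-4, -3)*13)*28 = (13/(6 - 3 - 3*(-4)))*28 = (13/(6 - 3 + 12))*28 = (13/15)*28 = 364/15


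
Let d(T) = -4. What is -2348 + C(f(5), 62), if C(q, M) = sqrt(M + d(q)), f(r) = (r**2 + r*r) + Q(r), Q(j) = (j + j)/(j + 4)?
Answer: -2348 + sqrt(58) ≈ -2340.4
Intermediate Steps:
Q(j) = 2*j/(4 + j) (Q(j) = (2*j)/(4 + j) = 2*j/(4 + j))
f(r) = 2*r**2 + 2*r/(4 + r) (f(r) = (r**2 + r*r) + 2*r/(4 + r) = (r**2 + r**2) + 2*r/(4 + r) = 2*r**2 + 2*r/(4 + r))
C(q, M) = sqrt(-4 + M) (C(q, M) = sqrt(M - 4) = sqrt(-4 + M))
-2348 + C(f(5), 62) = -2348 + sqrt(-4 + 62) = -2348 + sqrt(58)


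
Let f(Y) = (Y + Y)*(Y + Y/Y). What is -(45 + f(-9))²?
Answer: -35721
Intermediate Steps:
f(Y) = 2*Y*(1 + Y) (f(Y) = (2*Y)*(Y + 1) = (2*Y)*(1 + Y) = 2*Y*(1 + Y))
-(45 + f(-9))² = -(45 + 2*(-9)*(1 - 9))² = -(45 + 2*(-9)*(-8))² = -(45 + 144)² = -1*189² = -1*35721 = -35721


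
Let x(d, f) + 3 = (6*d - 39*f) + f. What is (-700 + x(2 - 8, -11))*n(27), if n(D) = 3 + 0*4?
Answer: -963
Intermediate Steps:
x(d, f) = -3 - 38*f + 6*d (x(d, f) = -3 + ((6*d - 39*f) + f) = -3 + ((-39*f + 6*d) + f) = -3 + (-38*f + 6*d) = -3 - 38*f + 6*d)
n(D) = 3 (n(D) = 3 + 0 = 3)
(-700 + x(2 - 8, -11))*n(27) = (-700 + (-3 - 38*(-11) + 6*(2 - 8)))*3 = (-700 + (-3 + 418 + 6*(-6)))*3 = (-700 + (-3 + 418 - 36))*3 = (-700 + 379)*3 = -321*3 = -963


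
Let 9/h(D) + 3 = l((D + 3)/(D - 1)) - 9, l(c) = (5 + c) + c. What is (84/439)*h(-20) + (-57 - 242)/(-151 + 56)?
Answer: 13324273/4712665 ≈ 2.8273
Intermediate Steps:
l(c) = 5 + 2*c
h(D) = 9/(-7 + 2*(3 + D)/(-1 + D)) (h(D) = 9/(-3 + ((5 + 2*((D + 3)/(D - 1))) - 9)) = 9/(-3 + ((5 + 2*((3 + D)/(-1 + D))) - 9)) = 9/(-3 + ((5 + 2*(3 + D)/(-1 + D)) - 9)) = 9/(-3 + (-4 + 2*(3 + D)/(-1 + D))) = 9/(-7 + 2*(3 + D)/(-1 + D)))
(84/439)*h(-20) + (-57 - 242)/(-151 + 56) = (84/439)*(9*(-1 - 20)/(13 - 5*(-20))) + (-57 - 242)/(-151 + 56) = (84*(1/439))*(9*(-21)/(13 + 100)) - 299/(-95) = 84*(9*(-21)/113)/439 - 299*(-1/95) = 84*(9*(1/113)*(-21))/439 + 299/95 = (84/439)*(-189/113) + 299/95 = -15876/49607 + 299/95 = 13324273/4712665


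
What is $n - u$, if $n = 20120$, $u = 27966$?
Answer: $-7846$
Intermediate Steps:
$n - u = 20120 - 27966 = -7846$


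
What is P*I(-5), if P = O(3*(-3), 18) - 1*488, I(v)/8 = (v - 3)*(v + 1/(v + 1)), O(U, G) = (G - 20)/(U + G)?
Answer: -492128/3 ≈ -1.6404e+5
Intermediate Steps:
O(U, G) = (-20 + G)/(G + U)
I(v) = 8*(-3 + v)*(v + 1/(1 + v)) (I(v) = 8*((v - 3)*(v + 1/(v + 1))) = 8*((-3 + v)*(v + 1/(1 + v))) = 8*(-3 + v)*(v + 1/(1 + v)))
P = -4394/9 (P = (-20 + 18)/(18 + 3*(-3)) - 1*488 = -2/(18 - 9) - 488 = -2/9 - 488 = -4394/9 ≈ -488.22)
P*I(-5) = -35152*(-3 + (-5)³ - 2*(-5) - 2*(-5)²)/(9*(1 - 5)) = -35152*(-3 - 125 + 10 - 2*25)/(9*(-4)) = -35152*(-1)*(-3 - 125 + 10 - 50)/(9*4) = -35152*(-1)*(-168)/(9*4) = -4394/9*336 = -492128/3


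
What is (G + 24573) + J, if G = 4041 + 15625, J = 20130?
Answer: 64369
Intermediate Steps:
G = 19666
(G + 24573) + J = (19666 + 24573) + 20130 = 44239 + 20130 = 64369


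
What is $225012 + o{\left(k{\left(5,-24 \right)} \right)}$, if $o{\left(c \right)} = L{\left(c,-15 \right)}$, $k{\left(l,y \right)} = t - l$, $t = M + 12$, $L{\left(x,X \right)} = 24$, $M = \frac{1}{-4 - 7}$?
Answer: $225036$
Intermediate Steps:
$M = - \frac{1}{11}$ ($M = \frac{1}{-11} = - \frac{1}{11} \approx -0.090909$)
$t = \frac{131}{11}$ ($t = - \frac{1}{11} + 12 = \frac{131}{11} \approx 11.909$)
$k{\left(l,y \right)} = \frac{131}{11} - l$
$o{\left(c \right)} = 24$
$225012 + o{\left(k{\left(5,-24 \right)} \right)} = 225012 + 24 = 225036$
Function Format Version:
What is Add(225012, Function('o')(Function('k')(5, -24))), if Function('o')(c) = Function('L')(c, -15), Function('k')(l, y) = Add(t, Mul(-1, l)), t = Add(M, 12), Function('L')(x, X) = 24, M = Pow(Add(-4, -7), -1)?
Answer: 225036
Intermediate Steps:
M = Rational(-1, 11) (M = Pow(-11, -1) = Rational(-1, 11) ≈ -0.090909)
t = Rational(131, 11) (t = Add(Rational(-1, 11), 12) = Rational(131, 11) ≈ 11.909)
Function('k')(l, y) = Add(Rational(131, 11), Mul(-1, l))
Function('o')(c) = 24
Add(225012, Function('o')(Function('k')(5, -24))) = Add(225012, 24) = 225036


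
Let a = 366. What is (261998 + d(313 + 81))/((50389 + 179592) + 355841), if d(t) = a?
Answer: 131182/292911 ≈ 0.44786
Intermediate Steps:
d(t) = 366
(261998 + d(313 + 81))/((50389 + 179592) + 355841) = (261998 + 366)/((50389 + 179592) + 355841) = 262364/(229981 + 355841) = 262364/585822 = 262364*(1/585822) = 131182/292911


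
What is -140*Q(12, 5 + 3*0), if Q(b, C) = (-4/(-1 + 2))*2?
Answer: 1120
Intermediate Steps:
Q(b, C) = -8 (Q(b, C) = (-4/1)*2 = (1*(-4))*2 = -4*2 = -8)
-140*Q(12, 5 + 3*0) = -140*(-8) = 1120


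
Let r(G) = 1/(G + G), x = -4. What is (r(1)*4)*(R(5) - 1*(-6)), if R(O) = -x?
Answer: 20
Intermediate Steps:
r(G) = 1/(2*G)
R(O) = 4 (R(O) = -1*(-4) = 4)
(r(1)*4)*(R(5) - 1*(-6)) = (((½)/1)*4)*(4 - 1*(-6)) = (((½)*1)*4)*(4 + 6) = ((½)*4)*10 = 2*10 = 20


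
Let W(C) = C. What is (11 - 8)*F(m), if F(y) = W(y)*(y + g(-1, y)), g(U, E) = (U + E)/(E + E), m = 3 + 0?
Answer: 30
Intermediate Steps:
m = 3
g(U, E) = (E + U)/(2*E) (g(U, E) = (E + U)/((2*E)) = (E + U)*(1/(2*E)) = (E + U)/(2*E))
F(y) = y*(y + (-1 + y)/(2*y)) (F(y) = y*(y + (y - 1)/(2*y)) = y*(y + (-1 + y)/(2*y)))
(11 - 8)*F(m) = (11 - 8)*(-1/2 + 3**2 + (1/2)*3) = 3*(-1/2 + 9 + 3/2) = 3*10 = 30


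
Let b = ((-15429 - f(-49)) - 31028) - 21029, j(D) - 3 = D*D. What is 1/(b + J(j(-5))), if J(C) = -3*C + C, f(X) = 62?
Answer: -1/67604 ≈ -1.4792e-5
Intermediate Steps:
j(D) = 3 + D² (j(D) = 3 + D*D = 3 + D²)
J(C) = -2*C
b = -67548 (b = ((-15429 - 1*62) - 31028) - 21029 = ((-15429 - 62) - 31028) - 21029 = (-15491 - 31028) - 21029 = -46519 - 21029 = -67548)
1/(b + J(j(-5))) = 1/(-67548 - 2*(3 + (-5)²)) = 1/(-67548 - 2*(3 + 25)) = 1/(-67548 - 2*28) = 1/(-67548 - 56) = 1/(-67604) = -1/67604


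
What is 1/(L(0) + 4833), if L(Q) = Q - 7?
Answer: 1/4826 ≈ 0.00020721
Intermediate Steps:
L(Q) = -7 + Q
1/(L(0) + 4833) = 1/((-7 + 0) + 4833) = 1/(-7 + 4833) = 1/4826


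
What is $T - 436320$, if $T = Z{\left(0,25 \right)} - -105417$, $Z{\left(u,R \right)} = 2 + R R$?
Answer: $-330276$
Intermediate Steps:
$Z{\left(u,R \right)} = 2 + R^{2}$
$T = 106044$ ($T = \left(2 + 25^{2}\right) - -105417 = \left(2 + 625\right) + 105417 = 627 + 105417 = 106044$)
$T - 436320 = 106044 - 436320 = -330276$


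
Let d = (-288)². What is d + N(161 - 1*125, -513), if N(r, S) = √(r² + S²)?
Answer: 82944 + 9*√3265 ≈ 83458.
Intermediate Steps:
d = 82944
N(r, S) = √(S² + r²)
d + N(161 - 1*125, -513) = 82944 + √((-513)² + (161 - 1*125)²) = 82944 + √(263169 + (161 - 125)²) = 82944 + √(263169 + 36²) = 82944 + √(263169 + 1296) = 82944 + √264465 = 82944 + 9*√3265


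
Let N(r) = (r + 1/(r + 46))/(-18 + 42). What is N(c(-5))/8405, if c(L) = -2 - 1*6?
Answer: -101/2555120 ≈ -3.9528e-5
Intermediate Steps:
c(L) = -8 (c(L) = -2 - 6 = -8)
N(r) = r/24 + 1/(24*(46 + r)) (N(r) = (r + 1/(46 + r))/24 = (r + 1/(46 + r))*(1/24) = r/24 + 1/(24*(46 + r)))
N(c(-5))/8405 = ((1 + (-8)² + 46*(-8))/(24*(46 - 8)))/8405 = ((1/24)*(1 + 64 - 368)/38)*(1/8405) = ((1/24)*(1/38)*(-303))*(1/8405) = -101/304*1/8405 = -101/2555120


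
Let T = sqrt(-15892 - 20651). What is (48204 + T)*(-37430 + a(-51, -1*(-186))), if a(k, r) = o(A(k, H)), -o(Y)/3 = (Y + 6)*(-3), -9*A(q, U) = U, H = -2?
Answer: -1801576296 - 37374*I*sqrt(36543) ≈ -1.8016e+9 - 7.1445e+6*I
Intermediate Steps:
A(q, U) = -U/9
o(Y) = 54 + 9*Y (o(Y) = -3*(Y + 6)*(-3) = -3*(6 + Y)*(-3) = -3*(-18 - 3*Y) = 54 + 9*Y)
T = I*sqrt(36543) (T = sqrt(-36543) = I*sqrt(36543) ≈ 191.16*I)
a(k, r) = 56 (a(k, r) = 54 + 9*(-1/9*(-2)) = 54 + 9*(2/9) = 54 + 2 = 56)
(48204 + T)*(-37430 + a(-51, -1*(-186))) = (48204 + I*sqrt(36543))*(-37430 + 56) = (48204 + I*sqrt(36543))*(-37374) = -1801576296 - 37374*I*sqrt(36543)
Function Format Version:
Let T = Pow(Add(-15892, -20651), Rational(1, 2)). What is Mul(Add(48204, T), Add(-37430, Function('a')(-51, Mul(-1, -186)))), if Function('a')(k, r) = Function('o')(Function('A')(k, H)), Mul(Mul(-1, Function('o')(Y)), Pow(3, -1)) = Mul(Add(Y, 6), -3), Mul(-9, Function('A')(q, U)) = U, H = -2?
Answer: Add(-1801576296, Mul(-37374, I, Pow(36543, Rational(1, 2)))) ≈ Add(-1.8016e+9, Mul(-7.1445e+6, I))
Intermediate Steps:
Function('A')(q, U) = Mul(Rational(-1, 9), U)
Function('o')(Y) = Add(54, Mul(9, Y)) (Function('o')(Y) = Mul(-3, Mul(Add(Y, 6), -3)) = Mul(-3, Mul(Add(6, Y), -3)) = Mul(-3, Add(-18, Mul(-3, Y))) = Add(54, Mul(9, Y)))
T = Mul(I, Pow(36543, Rational(1, 2))) (T = Pow(-36543, Rational(1, 2)) = Mul(I, Pow(36543, Rational(1, 2))) ≈ Mul(191.16, I))
Function('a')(k, r) = 56 (Function('a')(k, r) = Add(54, Mul(9, Mul(Rational(-1, 9), -2))) = Add(54, Mul(9, Rational(2, 9))) = Add(54, 2) = 56)
Mul(Add(48204, T), Add(-37430, Function('a')(-51, Mul(-1, -186)))) = Mul(Add(48204, Mul(I, Pow(36543, Rational(1, 2)))), Add(-37430, 56)) = Mul(Add(48204, Mul(I, Pow(36543, Rational(1, 2)))), -37374) = Add(-1801576296, Mul(-37374, I, Pow(36543, Rational(1, 2))))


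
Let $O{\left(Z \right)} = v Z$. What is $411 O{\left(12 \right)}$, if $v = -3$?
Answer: $-14796$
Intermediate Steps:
$O{\left(Z \right)} = - 3 Z$
$411 O{\left(12 \right)} = 411 \left(\left(-3\right) 12\right) = 411 \left(-36\right) = -14796$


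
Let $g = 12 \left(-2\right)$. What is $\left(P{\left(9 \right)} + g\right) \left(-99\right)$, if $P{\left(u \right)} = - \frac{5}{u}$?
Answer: $2431$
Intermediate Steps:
$g = -24$
$\left(P{\left(9 \right)} + g\right) \left(-99\right) = \left(- \frac{5}{9} - 24\right) \left(-99\right) = \left(- \frac{221}{9}\right) \left(-99\right) = 2431$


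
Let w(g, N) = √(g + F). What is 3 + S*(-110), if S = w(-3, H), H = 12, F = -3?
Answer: 3 - 110*I*√6 ≈ 3.0 - 269.44*I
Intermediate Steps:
w(g, N) = √(-3 + g) (w(g, N) = √(g - 3) = √(-3 + g))
S = I*√6 (S = √(-3 - 3) = √(-6) = I*√6 ≈ 2.4495*I)
3 + S*(-110) = 3 + (I*√6)*(-110) = 3 - 110*I*√6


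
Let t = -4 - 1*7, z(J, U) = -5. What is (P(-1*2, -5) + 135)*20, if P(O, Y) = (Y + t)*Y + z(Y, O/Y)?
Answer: 4200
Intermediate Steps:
t = -11 (t = -4 - 7 = -11)
P(O, Y) = -5 + Y*(-11 + Y) (P(O, Y) = (Y - 11)*Y - 5 = (-11 + Y)*Y - 5 = Y*(-11 + Y) - 5 = -5 + Y*(-11 + Y))
(P(-1*2, -5) + 135)*20 = ((-5 + (-5)² - 11*(-5)) + 135)*20 = ((-5 + 25 + 55) + 135)*20 = (75 + 135)*20 = 210*20 = 4200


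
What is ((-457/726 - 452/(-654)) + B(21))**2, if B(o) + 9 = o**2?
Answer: 1169008548048289/6262189956 ≈ 1.8668e+5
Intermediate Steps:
B(o) = -9 + o**2
((-457/726 - 452/(-654)) + B(21))**2 = ((-457/726 - 452/(-654)) + (-9 + 21**2))**2 = ((-457*1/726 - 452*(-1/654)) + (-9 + 441))**2 = ((-457/726 + 226/327) + 432)**2 = (4879/79134 + 432)**2 = (34190767/79134)**2 = 1169008548048289/6262189956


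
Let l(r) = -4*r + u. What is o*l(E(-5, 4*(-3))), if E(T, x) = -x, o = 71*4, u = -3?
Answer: -14484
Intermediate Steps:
o = 284
l(r) = -3 - 4*r (l(r) = -4*r - 3 = -3 - 4*r)
o*l(E(-5, 4*(-3))) = 284*(-3 - (-4)*4*(-3)) = 284*(-3 - (-4)*(-12)) = 284*(-3 - 4*12) = 284*(-3 - 48) = 284*(-51) = -14484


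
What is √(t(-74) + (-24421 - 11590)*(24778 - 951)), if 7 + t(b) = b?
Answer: I*√858034178 ≈ 29292.0*I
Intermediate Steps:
t(b) = -7 + b
√(t(-74) + (-24421 - 11590)*(24778 - 951)) = √((-7 - 74) + (-24421 - 11590)*(24778 - 951)) = √(-81 - 36011*23827) = √(-81 - 858034097) = √(-858034178) = I*√858034178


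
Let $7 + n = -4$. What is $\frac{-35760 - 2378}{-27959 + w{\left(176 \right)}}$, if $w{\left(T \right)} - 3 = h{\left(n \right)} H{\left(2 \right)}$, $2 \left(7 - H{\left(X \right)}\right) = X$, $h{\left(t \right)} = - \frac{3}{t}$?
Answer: $\frac{209759}{153749} \approx 1.3643$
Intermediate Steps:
$n = -11$ ($n = -7 - 4 = -11$)
$H{\left(X \right)} = 7 - \frac{X}{2}$
$w{\left(T \right)} = \frac{51}{11}$ ($w{\left(T \right)} = 3 + - \frac{3}{-11} \left(7 - 1\right) = 3 + \left(-3\right) \left(- \frac{1}{11}\right) \left(7 - 1\right) = 3 + \frac{3}{11} \cdot 6 = 3 + \frac{18}{11} = \frac{51}{11}$)
$\frac{-35760 - 2378}{-27959 + w{\left(176 \right)}} = \frac{-35760 - 2378}{-27959 + \frac{51}{11}} = - \frac{38138}{- \frac{307498}{11}} = \left(-38138\right) \left(- \frac{11}{307498}\right) = \frac{209759}{153749}$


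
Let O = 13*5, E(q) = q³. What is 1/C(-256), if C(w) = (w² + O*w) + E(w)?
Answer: -1/16728320 ≈ -5.9779e-8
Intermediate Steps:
O = 65
C(w) = w² + w³ + 65*w (C(w) = (w² + 65*w) + w³ = w² + w³ + 65*w)
1/C(-256) = 1/(-256*(65 - 256 + (-256)²)) = 1/(-256*(65 - 256 + 65536)) = 1/(-256*65345) = 1/(-16728320) = -1/16728320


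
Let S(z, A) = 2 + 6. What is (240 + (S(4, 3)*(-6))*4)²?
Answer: 2304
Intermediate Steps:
S(z, A) = 8
(240 + (S(4, 3)*(-6))*4)² = (240 + (8*(-6))*4)² = (240 - 48*4)² = (240 - 192)² = 48² = 2304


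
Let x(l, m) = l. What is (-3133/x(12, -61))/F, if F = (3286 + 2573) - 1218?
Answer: -241/4284 ≈ -0.056256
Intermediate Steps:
F = 4641 (F = 5859 - 1218 = 4641)
(-3133/x(12, -61))/F = -3133/12/4641 = -3133/12*(1/4641) = -1*3133/12*(1/4641) = -3133/12*1/4641 = -241/4284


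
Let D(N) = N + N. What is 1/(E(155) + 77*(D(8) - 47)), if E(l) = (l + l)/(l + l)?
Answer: -1/2386 ≈ -0.00041911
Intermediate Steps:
D(N) = 2*N
E(l) = 1 (E(l) = (2*l)/((2*l)) = (2*l)*(1/(2*l)) = 1)
1/(E(155) + 77*(D(8) - 47)) = 1/(1 + 77*(2*8 - 47)) = 1/(1 + 77*(16 - 47)) = 1/(1 + 77*(-31)) = 1/(1 - 2387) = 1/(-2386) = -1/2386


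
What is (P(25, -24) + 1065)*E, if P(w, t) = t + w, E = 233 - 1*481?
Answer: -264368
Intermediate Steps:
E = -248 (E = 233 - 481 = -248)
(P(25, -24) + 1065)*E = ((-24 + 25) + 1065)*(-248) = (1 + 1065)*(-248) = 1066*(-248) = -264368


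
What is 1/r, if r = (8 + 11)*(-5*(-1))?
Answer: 1/95 ≈ 0.010526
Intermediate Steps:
r = 95 (r = 19*5 = 95)
1/r = 1/95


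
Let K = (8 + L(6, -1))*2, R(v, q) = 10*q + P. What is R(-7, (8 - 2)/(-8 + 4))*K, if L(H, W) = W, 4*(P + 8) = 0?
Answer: -322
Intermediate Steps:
P = -8 (P = -8 + (¼)*0 = -8 + 0 = -8)
R(v, q) = -8 + 10*q (R(v, q) = 10*q - 8 = -8 + 10*q)
K = 14 (K = (8 - 1)*2 = 7*2 = 14)
R(-7, (8 - 2)/(-8 + 4))*K = (-8 + 10*((8 - 2)/(-8 + 4)))*14 = (-8 + 10*(6/(-4)))*14 = (-8 + 10*(6*(-¼)))*14 = (-8 + 10*(-3/2))*14 = (-8 - 15)*14 = -23*14 = -322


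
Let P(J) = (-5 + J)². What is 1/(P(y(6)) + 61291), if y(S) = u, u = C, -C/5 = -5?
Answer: 1/61691 ≈ 1.6210e-5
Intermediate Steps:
C = 25 (C = -5*(-5) = 25)
u = 25
y(S) = 25
1/(P(y(6)) + 61291) = 1/((-5 + 25)² + 61291) = 1/(20² + 61291) = 1/(400 + 61291) = 1/61691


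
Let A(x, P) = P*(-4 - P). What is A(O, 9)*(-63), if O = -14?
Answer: 7371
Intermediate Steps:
A(O, 9)*(-63) = -1*9*(4 + 9)*(-63) = -1*9*13*(-63) = -117*(-63) = 7371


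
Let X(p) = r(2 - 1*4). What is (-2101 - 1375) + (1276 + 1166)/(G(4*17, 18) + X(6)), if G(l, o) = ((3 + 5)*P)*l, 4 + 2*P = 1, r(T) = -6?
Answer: -476619/137 ≈ -3479.0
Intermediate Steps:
X(p) = -6
P = -3/2 (P = -2 + (½)*1 = -2 + ½ = -3/2 ≈ -1.5000)
G(l, o) = -12*l (G(l, o) = ((3 + 5)*(-3/2))*l = (8*(-3/2))*l = -12*l)
(-2101 - 1375) + (1276 + 1166)/(G(4*17, 18) + X(6)) = (-2101 - 1375) + (1276 + 1166)/(-48*17 - 6) = -3476 + 2442/(-12*68 - 6) = -3476 + 2442/(-816 - 6) = -3476 + 2442/(-822) = -3476 + 2442*(-1/822) = -3476 - 407/137 = -476619/137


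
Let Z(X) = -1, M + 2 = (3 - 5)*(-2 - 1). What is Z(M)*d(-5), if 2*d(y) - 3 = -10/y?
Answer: -5/2 ≈ -2.5000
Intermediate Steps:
M = 4 (M = -2 + (3 - 5)*(-2 - 1) = -2 - 2*(-3) = -2 + 6 = 4)
d(y) = 3/2 - 5/y (d(y) = 3/2 + (-10/y)/2 = 3/2 - 5/y)
Z(M)*d(-5) = -(3/2 - 5/(-5)) = -(3/2 - 5*(-⅕)) = -(3/2 + 1) = -1*5/2 = -5/2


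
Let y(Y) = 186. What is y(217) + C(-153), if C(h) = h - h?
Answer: 186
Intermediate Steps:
C(h) = 0
y(217) + C(-153) = 186 + 0 = 186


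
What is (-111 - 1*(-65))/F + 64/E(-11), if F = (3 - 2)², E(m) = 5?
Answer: -166/5 ≈ -33.200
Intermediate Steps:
F = 1 (F = 1² = 1)
(-111 - 1*(-65))/F + 64/E(-11) = (-111 - 1*(-65))/1 + 64/5 = (-111 + 65)*1 + 64*(⅕) = -46*1 + 64/5 = -46 + 64/5 = -166/5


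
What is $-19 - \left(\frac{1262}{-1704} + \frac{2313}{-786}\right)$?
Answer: $- \frac{1709521}{111612} \approx -15.317$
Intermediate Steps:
$-19 - \left(\frac{1262}{-1704} + \frac{2313}{-786}\right) = -19 - \left(1262 \left(- \frac{1}{1704}\right) + 2313 \left(- \frac{1}{786}\right)\right) = -19 - \left(- \frac{631}{852} - \frac{771}{262}\right) = -19 - - \frac{411107}{111612} = -19 + \frac{411107}{111612} = - \frac{1709521}{111612}$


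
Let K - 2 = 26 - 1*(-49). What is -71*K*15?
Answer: -82005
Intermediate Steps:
K = 77 (K = 2 + (26 - 1*(-49)) = 2 + (26 + 49) = 2 + 75 = 77)
-71*K*15 = -71*77*15 = -5467*15 = -82005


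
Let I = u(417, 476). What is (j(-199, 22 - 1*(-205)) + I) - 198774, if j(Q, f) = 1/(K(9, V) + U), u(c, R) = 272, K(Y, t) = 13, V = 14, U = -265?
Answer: -50022505/252 ≈ -1.9850e+5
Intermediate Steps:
I = 272
j(Q, f) = -1/252 (j(Q, f) = 1/(13 - 265) = 1/(-252) = -1/252)
(j(-199, 22 - 1*(-205)) + I) - 198774 = (-1/252 + 272) - 198774 = 68543/252 - 198774 = -50022505/252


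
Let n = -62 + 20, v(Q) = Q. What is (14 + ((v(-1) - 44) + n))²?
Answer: 5329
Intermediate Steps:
n = -42
(14 + ((v(-1) - 44) + n))² = (14 + ((-1 - 44) - 42))² = (14 + (-45 - 42))² = (14 - 87)² = (-73)² = 5329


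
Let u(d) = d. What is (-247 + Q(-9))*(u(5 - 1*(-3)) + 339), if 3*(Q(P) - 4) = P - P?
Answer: -84321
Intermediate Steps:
Q(P) = 4 (Q(P) = 4 + (P - P)/3 = 4 + (⅓)*0 = 4 + 0 = 4)
(-247 + Q(-9))*(u(5 - 1*(-3)) + 339) = (-247 + 4)*((5 - 1*(-3)) + 339) = -243*((5 + 3) + 339) = -243*(8 + 339) = -243*347 = -84321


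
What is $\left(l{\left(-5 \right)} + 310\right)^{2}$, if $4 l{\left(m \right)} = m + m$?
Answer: $\frac{378225}{4} \approx 94556.0$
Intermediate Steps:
$l{\left(m \right)} = \frac{m}{2}$ ($l{\left(m \right)} = \frac{m + m}{4} = \frac{2 m}{4} = \frac{m}{2}$)
$\left(l{\left(-5 \right)} + 310\right)^{2} = \left(\frac{1}{2} \left(-5\right) + 310\right)^{2} = \left(- \frac{5}{2} + 310\right)^{2} = \left(\frac{615}{2}\right)^{2} = \frac{378225}{4}$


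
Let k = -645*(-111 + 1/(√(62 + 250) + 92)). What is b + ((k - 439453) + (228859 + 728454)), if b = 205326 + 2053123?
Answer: 5804013517/2038 + 645*√78/4076 ≈ 2.8479e+6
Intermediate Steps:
b = 2258449
k = 71595 - 645/(92 + 2*√78) (k = -645*(-111 + 1/(√312 + 92)) = -645*(-111 + 1/(2*√78 + 92)) = -645*(-111 + 1/(92 + 2*√78)) = 71595 - 645/(92 + 2*√78) ≈ 71589.)
b + ((k - 439453) + (228859 + 728454)) = 2258449 + (((145895775/2038 + 645*√78/4076) - 439453) + (228859 + 728454)) = 2258449 + ((-749709439/2038 + 645*√78/4076) + 957313) = 2258449 + (1201294455/2038 + 645*√78/4076) = 5804013517/2038 + 645*√78/4076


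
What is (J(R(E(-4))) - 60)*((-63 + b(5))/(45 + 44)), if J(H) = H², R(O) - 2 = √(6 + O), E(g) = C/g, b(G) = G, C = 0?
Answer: 2900/89 - 232*√6/89 ≈ 26.199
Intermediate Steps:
E(g) = 0 (E(g) = 0/g = 0)
R(O) = 2 + √(6 + O)
(J(R(E(-4))) - 60)*((-63 + b(5))/(45 + 44)) = ((2 + √(6 + 0))² - 60)*((-63 + 5)/(45 + 44)) = ((2 + √6)² - 60)*(-58/89) = (-60 + (2 + √6)²)*(-58*1/89) = (-60 + (2 + √6)²)*(-58/89) = 3480/89 - 58*(2 + √6)²/89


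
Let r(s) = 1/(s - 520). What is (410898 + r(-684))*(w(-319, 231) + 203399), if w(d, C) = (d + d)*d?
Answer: 201312441762911/1204 ≈ 1.6720e+11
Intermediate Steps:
r(s) = 1/(-520 + s)
w(d, C) = 2*d² (w(d, C) = (2*d)*d = 2*d²)
(410898 + r(-684))*(w(-319, 231) + 203399) = (410898 + 1/(-520 - 684))*(2*(-319)² + 203399) = (410898 + 1/(-1204))*(2*101761 + 203399) = (410898 - 1/1204)*(203522 + 203399) = (494721191/1204)*406921 = 201312441762911/1204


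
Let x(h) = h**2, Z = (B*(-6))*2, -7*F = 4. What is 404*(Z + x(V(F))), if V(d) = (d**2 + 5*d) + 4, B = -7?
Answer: 83574672/2401 ≈ 34808.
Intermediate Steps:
F = -4/7 (F = -1/7*4 = -4/7 ≈ -0.57143)
V(d) = 4 + d**2 + 5*d
Z = 84 (Z = -7*(-6)*2 = 42*2 = 84)
404*(Z + x(V(F))) = 404*(84 + (4 + (-4/7)**2 + 5*(-4/7))**2) = 404*(84 + (4 + 16/49 - 20/7)**2) = 404*(84 + (72/49)**2) = 404*(84 + 5184/2401) = 404*(206868/2401) = 83574672/2401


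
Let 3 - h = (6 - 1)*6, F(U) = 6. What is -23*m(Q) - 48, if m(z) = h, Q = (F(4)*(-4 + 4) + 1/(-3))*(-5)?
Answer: 573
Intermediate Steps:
Q = 5/3 (Q = (6*(-4 + 4) + 1/(-3))*(-5) = (6*0 - ⅓)*(-5) = (0 - ⅓)*(-5) = -⅓*(-5) = 5/3 ≈ 1.6667)
h = -27 (h = 3 - (6 - 1)*6 = 3 - 5*6 = 3 - 1*30 = 3 - 30 = -27)
m(z) = -27
-23*m(Q) - 48 = -23*(-27) - 48 = 621 - 48 = 573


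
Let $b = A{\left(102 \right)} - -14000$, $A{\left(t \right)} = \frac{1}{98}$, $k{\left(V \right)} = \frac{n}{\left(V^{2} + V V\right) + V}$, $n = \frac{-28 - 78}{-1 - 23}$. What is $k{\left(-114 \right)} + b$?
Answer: $\frac{213027853865}{15216264} \approx 14000.0$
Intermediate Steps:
$n = \frac{53}{12}$ ($n = - \frac{106}{-24} = \left(-106\right) \left(- \frac{1}{24}\right) = \frac{53}{12} \approx 4.4167$)
$k{\left(V \right)} = \frac{53}{12 \left(V + 2 V^{2}\right)}$ ($k{\left(V \right)} = \frac{53}{12 \left(\left(V^{2} + V V\right) + V\right)} = \frac{53}{12 \left(\left(V^{2} + V^{2}\right) + V\right)} = \frac{53}{12 \left(2 V^{2} + V\right)} = \frac{53}{12 \left(V + 2 V^{2}\right)}$)
$A{\left(t \right)} = \frac{1}{98}$
$b = \frac{1372001}{98}$ ($b = \frac{1}{98} - -14000 = \frac{1}{98} + 14000 = \frac{1372001}{98} \approx 14000.0$)
$k{\left(-114 \right)} + b = \frac{53}{12 \left(-114\right) \left(1 + 2 \left(-114\right)\right)} + \frac{1372001}{98} = \frac{53}{12} \left(- \frac{1}{114}\right) \frac{1}{1 - 228} + \frac{1372001}{98} = \frac{53}{12} \left(- \frac{1}{114}\right) \frac{1}{-227} + \frac{1372001}{98} = \frac{53}{12} \left(- \frac{1}{114}\right) \left(- \frac{1}{227}\right) + \frac{1372001}{98} = \frac{53}{310536} + \frac{1372001}{98} = \frac{213027853865}{15216264}$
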